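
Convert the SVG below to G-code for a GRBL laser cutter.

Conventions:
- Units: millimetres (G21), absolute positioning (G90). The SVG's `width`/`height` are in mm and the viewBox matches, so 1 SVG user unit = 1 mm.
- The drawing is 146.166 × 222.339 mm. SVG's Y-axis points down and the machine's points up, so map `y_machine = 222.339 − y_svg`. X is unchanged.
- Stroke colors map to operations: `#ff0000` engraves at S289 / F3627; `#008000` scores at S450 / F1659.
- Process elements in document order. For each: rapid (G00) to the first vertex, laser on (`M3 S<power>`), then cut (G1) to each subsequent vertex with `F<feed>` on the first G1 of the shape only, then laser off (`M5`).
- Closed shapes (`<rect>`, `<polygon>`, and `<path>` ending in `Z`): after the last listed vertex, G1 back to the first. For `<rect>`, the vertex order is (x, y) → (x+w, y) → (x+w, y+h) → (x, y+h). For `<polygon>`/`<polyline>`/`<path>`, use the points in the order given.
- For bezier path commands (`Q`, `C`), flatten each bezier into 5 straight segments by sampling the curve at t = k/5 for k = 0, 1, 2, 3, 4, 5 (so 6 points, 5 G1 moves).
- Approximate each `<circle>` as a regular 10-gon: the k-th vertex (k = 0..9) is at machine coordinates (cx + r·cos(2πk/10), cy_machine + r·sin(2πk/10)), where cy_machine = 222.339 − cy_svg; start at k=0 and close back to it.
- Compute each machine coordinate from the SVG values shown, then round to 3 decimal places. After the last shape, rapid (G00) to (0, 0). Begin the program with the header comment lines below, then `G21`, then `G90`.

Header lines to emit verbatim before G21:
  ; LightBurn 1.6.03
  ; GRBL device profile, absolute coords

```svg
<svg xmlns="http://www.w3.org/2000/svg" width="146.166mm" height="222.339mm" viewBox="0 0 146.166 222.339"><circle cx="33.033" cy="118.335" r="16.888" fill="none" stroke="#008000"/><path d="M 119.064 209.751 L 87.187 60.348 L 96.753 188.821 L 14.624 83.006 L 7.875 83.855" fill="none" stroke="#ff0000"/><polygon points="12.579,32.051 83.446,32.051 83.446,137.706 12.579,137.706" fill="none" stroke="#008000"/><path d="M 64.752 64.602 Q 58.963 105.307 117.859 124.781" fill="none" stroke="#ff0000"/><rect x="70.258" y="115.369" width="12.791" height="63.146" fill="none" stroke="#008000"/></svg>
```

; LightBurn 1.6.03
; GRBL device profile, absolute coords
G21
G90
G00 X49.921 Y104.004
M3 S450
G1 X46.696 Y113.931 F1659
G1 X38.252 Y120.065
G1 X27.814 Y120.065
G1 X19.370 Y113.931
G1 X16.145 Y104.004
G1 X19.370 Y94.077
G1 X27.814 Y87.943
G1 X38.252 Y87.943
G1 X46.696 Y94.077
G1 X49.921 Y104.004
M5
G00 X119.064 Y12.588
M3 S289
G1 X87.187 Y161.991 F3627
G1 X96.753 Y33.518
G1 X14.624 Y139.333
G1 X7.875 Y138.484
M5
G00 X12.579 Y190.288
M3 S450
G1 X83.446 Y190.288 F1659
G1 X83.446 Y84.633
G1 X12.579 Y84.633
G1 X12.579 Y190.288
M5
G00 X64.752 Y157.737
M3 S289
G1 X65.024 Y142.304 F3627
G1 X70.470 Y128.570
G1 X81.092 Y116.534
G1 X96.888 Y106.197
G1 X117.859 Y97.558
M5
G00 X70.258 Y106.970
M3 S450
G1 X83.049 Y106.970 F1659
G1 X83.049 Y43.824
G1 X70.258 Y43.824
G1 X70.258 Y106.970
M5
G00 X0.000 Y0.000

1 u = 1 mm; y_m = 222.339 − y.

[1] `<circle>` circle, #008000→score S450 F1659: (49.921,104.004) → (46.696,113.931) → (38.252,120.065) → (27.814,120.065) → (19.370,113.931) → (16.145,104.004) → (19.370,94.077) → (27.814,87.943) → (38.252,87.943) → (46.696,94.077) → (49.921,104.004) (closed)

[2] `<path>` open polyline, #ff0000→engrave S289 F3627: (119.064,12.588) → (87.187,161.991) → (96.753,33.518) → (14.624,139.333) → (7.875,138.484)

[3] `<polygon>` rectangle, #008000→score S450 F1659: (12.579,190.288) → (83.446,190.288) → (83.446,84.633) → (12.579,84.633) → (12.579,190.288) (closed)

[4] `<path>` quadratic bezier, #ff0000→engrave S289 F3627: (64.752,157.737) → (65.024,142.304) → (70.470,128.570) → (81.092,116.534) → (96.888,106.197) → (117.859,97.558)

[5] `<rect>` rectangle, #008000→score S450 F1659: (70.258,106.970) → (83.049,106.970) → (83.049,43.824) → (70.258,43.824) → (70.258,106.970) (closed)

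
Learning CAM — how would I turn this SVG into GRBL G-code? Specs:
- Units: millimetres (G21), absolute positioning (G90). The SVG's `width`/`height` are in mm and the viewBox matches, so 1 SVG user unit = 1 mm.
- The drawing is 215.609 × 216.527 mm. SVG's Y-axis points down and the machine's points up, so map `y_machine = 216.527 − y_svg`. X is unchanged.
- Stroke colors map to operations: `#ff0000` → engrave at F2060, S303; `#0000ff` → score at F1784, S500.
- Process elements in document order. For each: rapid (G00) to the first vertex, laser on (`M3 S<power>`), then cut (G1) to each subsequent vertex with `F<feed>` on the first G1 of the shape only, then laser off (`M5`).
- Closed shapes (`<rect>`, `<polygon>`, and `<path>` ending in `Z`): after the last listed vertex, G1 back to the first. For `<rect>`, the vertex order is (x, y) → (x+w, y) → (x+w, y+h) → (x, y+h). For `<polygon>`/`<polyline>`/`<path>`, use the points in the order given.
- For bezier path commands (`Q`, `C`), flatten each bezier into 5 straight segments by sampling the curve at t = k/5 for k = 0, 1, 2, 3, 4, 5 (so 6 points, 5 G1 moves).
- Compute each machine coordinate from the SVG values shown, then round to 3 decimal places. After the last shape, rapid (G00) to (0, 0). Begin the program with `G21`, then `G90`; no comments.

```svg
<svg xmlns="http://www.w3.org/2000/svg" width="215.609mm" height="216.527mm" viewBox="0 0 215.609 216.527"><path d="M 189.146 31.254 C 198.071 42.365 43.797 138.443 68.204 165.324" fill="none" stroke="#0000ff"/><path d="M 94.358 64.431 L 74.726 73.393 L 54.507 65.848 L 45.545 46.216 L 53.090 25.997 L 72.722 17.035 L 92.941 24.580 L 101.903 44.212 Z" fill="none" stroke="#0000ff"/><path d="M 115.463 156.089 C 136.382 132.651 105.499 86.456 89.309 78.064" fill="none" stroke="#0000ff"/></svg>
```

Since the viewBox matches the mm dimensions, user units are millimetres directly. The only transform is the Y-flip y_m = 216.527 − y_svg.

Shape 1 is a cubic bezier drawn with `<path>`. Its stroke #0000ff means score at S500, F1784. After flipping Y the toolpath is (189.146,185.273) → (177.652,169.644) → (143.401,141.022) → (102.802,106.808) → (72.266,74.402) → (68.204,51.203).

Shape 2 is a regular polygon drawn with `<path>`. Its stroke #0000ff means score at S500, F1784. After flipping Y the toolpath is (94.358,152.096) → (74.726,143.134) → (54.507,150.679) → (45.545,170.311) → (53.090,190.530) → (72.722,199.492) → (92.941,191.947) → (101.903,172.315) → (94.358,152.096), returning to the start.

Shape 3 is a cubic bezier drawn with `<path>`. Its stroke #0000ff means score at S500, F1784. After flipping Y the toolpath is (115.463,60.438) → (122.330,76.747) → (119.957,95.611) → (111.534,114.123) → (100.254,129.376) → (89.309,138.463).

G21
G90
G00 X189.146 Y185.273
M3 S500
G1 X177.652 Y169.644 F1784
G1 X143.401 Y141.022
G1 X102.802 Y106.808
G1 X72.266 Y74.402
G1 X68.204 Y51.203
M5
G00 X94.358 Y152.096
M3 S500
G1 X74.726 Y143.134 F1784
G1 X54.507 Y150.679
G1 X45.545 Y170.311
G1 X53.090 Y190.530
G1 X72.722 Y199.492
G1 X92.941 Y191.947
G1 X101.903 Y172.315
G1 X94.358 Y152.096
M5
G00 X115.463 Y60.438
M3 S500
G1 X122.330 Y76.747 F1784
G1 X119.957 Y95.611
G1 X111.534 Y114.123
G1 X100.254 Y129.376
G1 X89.309 Y138.463
M5
G00 X0.000 Y0.000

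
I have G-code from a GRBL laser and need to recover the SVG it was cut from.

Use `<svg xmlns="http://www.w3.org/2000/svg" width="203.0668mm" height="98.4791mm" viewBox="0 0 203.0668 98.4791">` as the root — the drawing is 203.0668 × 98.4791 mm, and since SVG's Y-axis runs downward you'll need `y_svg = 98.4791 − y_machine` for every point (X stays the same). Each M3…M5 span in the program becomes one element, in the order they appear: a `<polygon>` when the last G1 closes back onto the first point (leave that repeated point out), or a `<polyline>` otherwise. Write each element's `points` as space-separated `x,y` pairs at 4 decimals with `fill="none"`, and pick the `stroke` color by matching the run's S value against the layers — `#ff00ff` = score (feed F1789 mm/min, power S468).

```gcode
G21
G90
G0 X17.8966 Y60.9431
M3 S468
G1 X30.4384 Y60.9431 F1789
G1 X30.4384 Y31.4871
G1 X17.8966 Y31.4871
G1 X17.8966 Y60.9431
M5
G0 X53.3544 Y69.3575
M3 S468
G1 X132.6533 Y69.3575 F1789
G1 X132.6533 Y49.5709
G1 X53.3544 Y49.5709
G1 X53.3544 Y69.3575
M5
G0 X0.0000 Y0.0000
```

<svg xmlns="http://www.w3.org/2000/svg" width="203.0668mm" height="98.4791mm" viewBox="0 0 203.0668 98.4791">
  <polygon points="17.8966,37.5360 30.4384,37.5360 30.4384,66.9920 17.8966,66.9920" fill="none" stroke="#ff00ff"/>
  <polygon points="53.3544,29.1216 132.6533,29.1216 132.6533,48.9082 53.3544,48.9082" fill="none" stroke="#ff00ff"/>
</svg>

Machine Y-up, SVG Y-down with viewBox height 98.4791, so y_svg = 98.4791 − y_machine; X carries over. Every run uses S468, so all elements get stroke `#ff00ff` (score).

Run 1: The run returns to its start, so emit a `<polygon>` with points (Y-flipped): 17.8966,37.5360 30.4384,37.5360 30.4384,66.9920 17.8966,66.9920.

Run 2: The run returns to its start, so emit a `<polygon>` with points (Y-flipped): 53.3544,29.1216 132.6533,29.1216 132.6533,48.9082 53.3544,48.9082.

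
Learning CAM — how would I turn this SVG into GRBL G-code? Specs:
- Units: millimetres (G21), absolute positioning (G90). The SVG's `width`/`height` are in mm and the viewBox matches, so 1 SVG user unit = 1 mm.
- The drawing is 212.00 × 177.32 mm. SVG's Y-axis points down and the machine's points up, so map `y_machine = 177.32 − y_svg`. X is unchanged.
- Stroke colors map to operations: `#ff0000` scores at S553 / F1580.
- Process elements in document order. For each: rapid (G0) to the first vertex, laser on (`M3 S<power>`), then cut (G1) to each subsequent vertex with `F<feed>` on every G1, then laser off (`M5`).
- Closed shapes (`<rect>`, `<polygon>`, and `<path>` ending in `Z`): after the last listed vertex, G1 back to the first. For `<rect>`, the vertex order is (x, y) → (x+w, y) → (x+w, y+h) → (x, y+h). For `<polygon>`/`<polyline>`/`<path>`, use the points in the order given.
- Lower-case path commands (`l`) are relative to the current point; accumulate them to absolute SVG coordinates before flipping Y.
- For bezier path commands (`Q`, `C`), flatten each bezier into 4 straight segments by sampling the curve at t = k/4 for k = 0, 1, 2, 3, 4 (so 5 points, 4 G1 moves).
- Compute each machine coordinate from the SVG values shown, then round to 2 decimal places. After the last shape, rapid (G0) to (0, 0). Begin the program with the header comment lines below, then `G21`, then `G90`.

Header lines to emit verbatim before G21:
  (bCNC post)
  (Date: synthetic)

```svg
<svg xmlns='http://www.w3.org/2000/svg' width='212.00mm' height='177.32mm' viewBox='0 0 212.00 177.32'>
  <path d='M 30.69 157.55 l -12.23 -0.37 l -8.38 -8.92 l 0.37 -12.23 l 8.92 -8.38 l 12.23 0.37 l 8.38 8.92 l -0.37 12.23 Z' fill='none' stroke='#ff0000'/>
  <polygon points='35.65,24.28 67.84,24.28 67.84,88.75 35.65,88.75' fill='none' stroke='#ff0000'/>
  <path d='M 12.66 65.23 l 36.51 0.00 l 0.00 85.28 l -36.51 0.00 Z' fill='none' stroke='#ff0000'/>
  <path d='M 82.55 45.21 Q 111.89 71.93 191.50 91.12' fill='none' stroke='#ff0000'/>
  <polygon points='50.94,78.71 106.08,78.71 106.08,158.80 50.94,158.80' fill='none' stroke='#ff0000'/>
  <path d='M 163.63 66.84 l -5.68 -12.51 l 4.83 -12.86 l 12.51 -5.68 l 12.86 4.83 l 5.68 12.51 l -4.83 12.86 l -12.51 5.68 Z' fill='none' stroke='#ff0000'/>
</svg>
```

(bCNC post)
(Date: synthetic)
G21
G90
G0 X30.69 Y19.77
M3 S553
G1 X18.46 Y20.14 F1580
G1 X10.08 Y29.06 F1580
G1 X10.45 Y41.29 F1580
G1 X19.37 Y49.67 F1580
G1 X31.60 Y49.30 F1580
G1 X39.98 Y40.38 F1580
G1 X39.61 Y28.15 F1580
G1 X30.69 Y19.77 F1580
M5
G0 X35.65 Y153.04
M3 S553
G1 X67.84 Y153.04 F1580
G1 X67.84 Y88.57 F1580
G1 X35.65 Y88.57 F1580
G1 X35.65 Y153.04 F1580
M5
G0 X12.66 Y112.09
M3 S553
G1 X49.17 Y112.09 F1580
G1 X49.17 Y26.81 F1580
G1 X12.66 Y26.81 F1580
G1 X12.66 Y112.09 F1580
M5
G0 X82.55 Y132.11
M3 S553
G1 X100.36 Y119.22 F1580
G1 X124.46 Y107.27 F1580
G1 X154.84 Y96.27 F1580
G1 X191.50 Y86.20 F1580
M5
G0 X50.94 Y98.61
M3 S553
G1 X106.08 Y98.61 F1580
G1 X106.08 Y18.52 F1580
G1 X50.94 Y18.52 F1580
G1 X50.94 Y98.61 F1580
M5
G0 X163.63 Y110.48
M3 S553
G1 X157.95 Y122.99 F1580
G1 X162.78 Y135.85 F1580
G1 X175.29 Y141.53 F1580
G1 X188.15 Y136.70 F1580
G1 X193.83 Y124.19 F1580
G1 X189.00 Y111.33 F1580
G1 X176.49 Y105.65 F1580
G1 X163.63 Y110.48 F1580
M5
G0 X0.00 Y0.00

Since the viewBox matches the mm dimensions, user units are millimetres directly. The only transform is the Y-flip y_m = 177.32 − y_svg.

Shape 1 is a regular polygon drawn with `<path>`. Its stroke #ff0000 means score at S553, F1580. After flipping Y the toolpath is (30.69,19.77) → (18.46,20.14) → (10.08,29.06) → (10.45,41.29) → (19.37,49.67) → (31.60,49.30) → (39.98,40.38) → (39.61,28.15) → (30.69,19.77), returning to the start.

Shape 2 is a rectangle drawn with `<polygon>`. Its stroke #ff0000 means score at S553, F1580. After flipping Y the toolpath is (35.65,153.04) → (67.84,153.04) → (67.84,88.57) → (35.65,88.57) → (35.65,153.04), returning to the start.

Shape 3 is a rectangle drawn with `<path>`. Its stroke #ff0000 means score at S553, F1580. After flipping Y the toolpath is (12.66,112.09) → (49.17,112.09) → (49.17,26.81) → (12.66,26.81) → (12.66,112.09), returning to the start.

Shape 4 is a quadratic bezier drawn with `<path>`. Its stroke #ff0000 means score at S553, F1580. After flipping Y the toolpath is (82.55,132.11) → (100.36,119.22) → (124.46,107.27) → (154.84,96.27) → (191.50,86.20).

Shape 5 is a rectangle drawn with `<polygon>`. Its stroke #ff0000 means score at S553, F1580. After flipping Y the toolpath is (50.94,98.61) → (106.08,98.61) → (106.08,18.52) → (50.94,18.52) → (50.94,98.61), returning to the start.

Shape 6 is a regular polygon drawn with `<path>`. Its stroke #ff0000 means score at S553, F1580. After flipping Y the toolpath is (163.63,110.48) → (157.95,122.99) → (162.78,135.85) → (175.29,141.53) → (188.15,136.70) → (193.83,124.19) → (189.00,111.33) → (176.49,105.65) → (163.63,110.48), returning to the start.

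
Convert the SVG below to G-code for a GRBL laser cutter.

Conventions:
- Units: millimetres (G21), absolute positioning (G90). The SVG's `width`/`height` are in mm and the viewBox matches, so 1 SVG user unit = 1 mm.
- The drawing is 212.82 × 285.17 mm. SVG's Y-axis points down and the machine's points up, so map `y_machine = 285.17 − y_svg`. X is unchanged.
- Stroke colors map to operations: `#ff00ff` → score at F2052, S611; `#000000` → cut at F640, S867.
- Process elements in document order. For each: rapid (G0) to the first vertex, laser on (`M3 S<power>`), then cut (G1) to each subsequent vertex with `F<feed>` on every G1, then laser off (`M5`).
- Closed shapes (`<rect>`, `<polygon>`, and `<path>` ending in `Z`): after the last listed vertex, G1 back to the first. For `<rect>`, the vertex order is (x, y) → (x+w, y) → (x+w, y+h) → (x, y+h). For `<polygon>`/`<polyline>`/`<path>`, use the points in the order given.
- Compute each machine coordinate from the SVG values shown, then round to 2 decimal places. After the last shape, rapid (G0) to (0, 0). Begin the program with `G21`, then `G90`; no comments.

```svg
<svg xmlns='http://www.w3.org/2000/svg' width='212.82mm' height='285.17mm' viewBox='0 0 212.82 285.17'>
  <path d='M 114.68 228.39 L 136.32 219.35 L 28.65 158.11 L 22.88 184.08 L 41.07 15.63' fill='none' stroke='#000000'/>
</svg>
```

viewBox `0 0 212.82 285.17` with mm width/height → 1 unit = 1 mm. Flip: y_m = 285.17 − y_svg.

**Shape 1** — `<path>` open polyline, stroke `#000000` → cut (S867, F640). Machine vertices: (114.68,56.78) → (136.32,65.82) → (28.65,127.06) → (22.88,101.09) → (41.07,269.54). Open path.

G21
G90
G0 X114.68 Y56.78
M3 S867
G1 X136.32 Y65.82 F640
G1 X28.65 Y127.06 F640
G1 X22.88 Y101.09 F640
G1 X41.07 Y269.54 F640
M5
G0 X0.00 Y0.00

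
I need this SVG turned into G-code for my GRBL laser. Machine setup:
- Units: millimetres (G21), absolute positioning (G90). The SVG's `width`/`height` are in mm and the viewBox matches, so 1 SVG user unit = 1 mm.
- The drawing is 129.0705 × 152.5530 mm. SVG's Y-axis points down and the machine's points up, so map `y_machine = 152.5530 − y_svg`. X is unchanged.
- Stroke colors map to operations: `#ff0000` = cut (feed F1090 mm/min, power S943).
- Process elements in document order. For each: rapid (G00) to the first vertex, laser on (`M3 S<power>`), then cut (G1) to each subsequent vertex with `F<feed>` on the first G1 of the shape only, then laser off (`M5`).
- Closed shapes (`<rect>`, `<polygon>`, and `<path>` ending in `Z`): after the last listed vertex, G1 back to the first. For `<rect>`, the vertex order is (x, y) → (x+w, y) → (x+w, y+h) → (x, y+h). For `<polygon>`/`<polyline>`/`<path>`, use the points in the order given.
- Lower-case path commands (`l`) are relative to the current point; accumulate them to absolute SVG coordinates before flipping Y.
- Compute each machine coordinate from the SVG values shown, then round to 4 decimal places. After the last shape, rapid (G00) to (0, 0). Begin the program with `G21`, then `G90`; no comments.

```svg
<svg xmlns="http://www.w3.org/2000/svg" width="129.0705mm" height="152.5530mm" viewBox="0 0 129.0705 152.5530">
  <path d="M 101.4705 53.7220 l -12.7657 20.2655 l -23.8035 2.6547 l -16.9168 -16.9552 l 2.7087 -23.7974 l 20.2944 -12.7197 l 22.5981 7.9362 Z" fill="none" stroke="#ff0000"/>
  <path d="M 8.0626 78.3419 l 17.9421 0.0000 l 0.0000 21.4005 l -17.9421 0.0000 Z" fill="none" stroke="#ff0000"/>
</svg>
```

G21
G90
G00 X101.4705 Y98.8310
M3 S943
G1 X88.7048 Y78.5655 F1090
G1 X64.9013 Y75.9108
G1 X47.9845 Y92.8660
G1 X50.6932 Y116.6634
G1 X70.9876 Y129.3831
G1 X93.5857 Y121.4469
G1 X101.4705 Y98.8310
M5
G00 X8.0626 Y74.2111
M3 S943
G1 X26.0047 Y74.2111 F1090
G1 X26.0047 Y52.8106
G1 X8.0626 Y52.8106
G1 X8.0626 Y74.2111
M5
G00 X0.0000 Y0.0000

1 u = 1 mm; y_m = 152.5530 − y.

[1] `<path>` regular polygon, #ff0000→cut S943 F1090: (101.4705,98.8310) → (88.7048,78.5655) → (64.9013,75.9108) → (47.9845,92.8660) → (50.6932,116.6634) → (70.9876,129.3831) → (93.5857,121.4469) → (101.4705,98.8310) (closed)

[2] `<path>` rectangle, #ff0000→cut S943 F1090: (8.0626,74.2111) → (26.0047,74.2111) → (26.0047,52.8106) → (8.0626,52.8106) → (8.0626,74.2111) (closed)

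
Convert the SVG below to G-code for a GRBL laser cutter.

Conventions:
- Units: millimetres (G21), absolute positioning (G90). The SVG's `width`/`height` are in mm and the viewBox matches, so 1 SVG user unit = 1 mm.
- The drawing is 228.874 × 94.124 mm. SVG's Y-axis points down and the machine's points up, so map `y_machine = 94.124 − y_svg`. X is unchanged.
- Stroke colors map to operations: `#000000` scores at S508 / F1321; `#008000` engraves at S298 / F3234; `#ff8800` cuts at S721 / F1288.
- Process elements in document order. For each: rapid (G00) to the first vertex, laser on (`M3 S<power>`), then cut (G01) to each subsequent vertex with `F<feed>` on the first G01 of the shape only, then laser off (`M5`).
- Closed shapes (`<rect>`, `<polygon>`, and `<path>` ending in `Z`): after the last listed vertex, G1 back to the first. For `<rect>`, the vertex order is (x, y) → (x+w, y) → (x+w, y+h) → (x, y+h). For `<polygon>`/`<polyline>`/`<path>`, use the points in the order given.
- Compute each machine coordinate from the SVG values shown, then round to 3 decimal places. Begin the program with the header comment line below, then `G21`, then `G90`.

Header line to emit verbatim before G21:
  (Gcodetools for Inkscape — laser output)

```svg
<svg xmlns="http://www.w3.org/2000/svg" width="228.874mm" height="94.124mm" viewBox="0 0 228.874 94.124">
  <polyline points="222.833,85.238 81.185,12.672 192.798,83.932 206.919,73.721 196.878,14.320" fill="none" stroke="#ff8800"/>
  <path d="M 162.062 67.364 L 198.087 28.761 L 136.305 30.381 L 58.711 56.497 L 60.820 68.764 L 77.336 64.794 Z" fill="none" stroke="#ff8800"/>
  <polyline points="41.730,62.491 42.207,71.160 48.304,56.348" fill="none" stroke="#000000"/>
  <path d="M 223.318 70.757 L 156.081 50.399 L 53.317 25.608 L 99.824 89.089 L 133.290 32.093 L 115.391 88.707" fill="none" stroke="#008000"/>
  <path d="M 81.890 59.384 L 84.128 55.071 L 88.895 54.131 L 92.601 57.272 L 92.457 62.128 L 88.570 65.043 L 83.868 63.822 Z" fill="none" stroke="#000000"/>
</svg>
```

(Gcodetools for Inkscape — laser output)
G21
G90
G00 X222.833 Y8.886
M3 S721
G01 X81.185 Y81.452 F1288
G01 X192.798 Y10.192
G01 X206.919 Y20.403
G01 X196.878 Y79.804
M5
G00 X162.062 Y26.760
M3 S721
G01 X198.087 Y65.363 F1288
G01 X136.305 Y63.743
G01 X58.711 Y37.627
G01 X60.820 Y25.360
G01 X77.336 Y29.330
G01 X162.062 Y26.760
M5
G00 X41.730 Y31.633
M3 S508
G01 X42.207 Y22.964 F1321
G01 X48.304 Y37.776
M5
G00 X223.318 Y23.367
M3 S298
G01 X156.081 Y43.725 F3234
G01 X53.317 Y68.516
G01 X99.824 Y5.035
G01 X133.290 Y62.031
G01 X115.391 Y5.417
M5
G00 X81.890 Y34.740
M3 S508
G01 X84.128 Y39.053 F1321
G01 X88.895 Y39.993
G01 X92.601 Y36.852
G01 X92.457 Y31.996
G01 X88.570 Y29.081
G01 X83.868 Y30.302
G01 X81.890 Y34.740
M5

viewBox `0 0 228.874 94.124` with mm width/height → 1 unit = 1 mm. Flip: y_m = 94.124 − y_svg.

**Shape 1** — `<polyline>` open polyline, stroke `#ff8800` → cut (S721, F1288). Machine vertices: (222.833,8.886) → (81.185,81.452) → (192.798,10.192) → (206.919,20.403) → (196.878,79.804). Open path.

**Shape 2** — `<path>` closed polygon, stroke `#ff8800` → cut (S721, F1288). Machine vertices: (162.062,26.760) → (198.087,65.363) → (136.305,63.743) → (58.711,37.627) → (60.820,25.360) → (77.336,29.330) → (162.062,26.760). Closed: final G1 returns to the first vertex.

**Shape 3** — `<polyline>` open polyline, stroke `#000000` → score (S508, F1321). Machine vertices: (41.730,31.633) → (42.207,22.964) → (48.304,37.776). Open path.

**Shape 4** — `<path>` open polyline, stroke `#008000` → engrave (S298, F3234). Machine vertices: (223.318,23.367) → (156.081,43.725) → (53.317,68.516) → (99.824,5.035) → (133.290,62.031) → (115.391,5.417). Open path.

**Shape 5** — `<path>` regular polygon, stroke `#000000` → score (S508, F1321). Machine vertices: (81.890,34.740) → (84.128,39.053) → (88.895,39.993) → (92.601,36.852) → (92.457,31.996) → (88.570,29.081) → (83.868,30.302) → (81.890,34.740). Closed: final G1 returns to the first vertex.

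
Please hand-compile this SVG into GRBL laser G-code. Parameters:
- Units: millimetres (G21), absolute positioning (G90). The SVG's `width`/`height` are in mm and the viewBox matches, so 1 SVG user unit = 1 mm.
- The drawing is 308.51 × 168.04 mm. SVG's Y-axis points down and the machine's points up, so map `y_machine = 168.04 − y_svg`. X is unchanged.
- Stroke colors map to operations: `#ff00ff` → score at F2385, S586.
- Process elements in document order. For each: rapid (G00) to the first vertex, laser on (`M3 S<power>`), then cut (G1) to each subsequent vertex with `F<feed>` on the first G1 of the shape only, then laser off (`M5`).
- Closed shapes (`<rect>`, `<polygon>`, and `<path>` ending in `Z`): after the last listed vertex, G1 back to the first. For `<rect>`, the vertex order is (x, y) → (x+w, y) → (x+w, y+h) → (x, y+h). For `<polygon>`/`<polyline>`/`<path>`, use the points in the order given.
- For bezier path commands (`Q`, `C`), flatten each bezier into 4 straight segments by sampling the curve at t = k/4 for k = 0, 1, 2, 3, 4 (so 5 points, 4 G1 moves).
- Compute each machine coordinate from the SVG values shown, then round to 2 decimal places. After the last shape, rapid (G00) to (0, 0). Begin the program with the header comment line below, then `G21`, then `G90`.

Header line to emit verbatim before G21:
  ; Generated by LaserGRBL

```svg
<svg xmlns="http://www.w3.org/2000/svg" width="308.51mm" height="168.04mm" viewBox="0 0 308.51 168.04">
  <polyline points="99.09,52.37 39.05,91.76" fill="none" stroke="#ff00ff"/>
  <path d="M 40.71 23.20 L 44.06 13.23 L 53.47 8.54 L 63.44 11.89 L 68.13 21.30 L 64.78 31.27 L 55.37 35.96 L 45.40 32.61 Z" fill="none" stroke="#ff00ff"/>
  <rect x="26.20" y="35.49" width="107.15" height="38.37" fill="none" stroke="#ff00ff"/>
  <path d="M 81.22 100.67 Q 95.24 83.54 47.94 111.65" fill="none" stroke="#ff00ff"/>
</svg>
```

; Generated by LaserGRBL
G21
G90
G00 X99.09 Y115.67
M3 S586
G1 X39.05 Y76.28 F2385
M5
G00 X40.71 Y144.84
M3 S586
G1 X44.06 Y154.81 F2385
G1 X53.47 Y159.50
G1 X63.44 Y156.15
G1 X68.13 Y146.74
G1 X64.78 Y136.77
G1 X55.37 Y132.08
G1 X45.40 Y135.43
G1 X40.71 Y144.84
M5
G00 X26.20 Y132.55
M3 S586
G1 X133.35 Y132.55 F2385
G1 X133.35 Y94.18
G1 X26.20 Y94.18
G1 X26.20 Y132.55
M5
G00 X81.22 Y67.37
M3 S586
G1 X84.40 Y73.11 F2385
G1 X79.91 Y73.19
G1 X67.76 Y67.62
G1 X47.94 Y56.39
M5
G00 X0.00 Y0.00

Since the viewBox matches the mm dimensions, user units are millimetres directly. The only transform is the Y-flip y_m = 168.04 − y_svg.

Shape 1 is a line segment drawn with `<polyline>`. Its stroke #ff00ff means score at S586, F2385. After flipping Y the toolpath is (99.09,115.67) → (39.05,76.28).

Shape 2 is a regular polygon drawn with `<path>`. Its stroke #ff00ff means score at S586, F2385. After flipping Y the toolpath is (40.71,144.84) → (44.06,154.81) → (53.47,159.50) → (63.44,156.15) → (68.13,146.74) → (64.78,136.77) → (55.37,132.08) → (45.40,135.43) → (40.71,144.84), returning to the start.

Shape 3 is a rectangle drawn with `<rect>`. Its stroke #ff00ff means score at S586, F2385. After flipping Y the toolpath is (26.20,132.55) → (133.35,132.55) → (133.35,94.18) → (26.20,94.18) → (26.20,132.55), returning to the start.

Shape 4 is a quadratic bezier drawn with `<path>`. Its stroke #ff00ff means score at S586, F2385. After flipping Y the toolpath is (81.22,67.37) → (84.40,73.11) → (79.91,73.19) → (67.76,67.62) → (47.94,56.39).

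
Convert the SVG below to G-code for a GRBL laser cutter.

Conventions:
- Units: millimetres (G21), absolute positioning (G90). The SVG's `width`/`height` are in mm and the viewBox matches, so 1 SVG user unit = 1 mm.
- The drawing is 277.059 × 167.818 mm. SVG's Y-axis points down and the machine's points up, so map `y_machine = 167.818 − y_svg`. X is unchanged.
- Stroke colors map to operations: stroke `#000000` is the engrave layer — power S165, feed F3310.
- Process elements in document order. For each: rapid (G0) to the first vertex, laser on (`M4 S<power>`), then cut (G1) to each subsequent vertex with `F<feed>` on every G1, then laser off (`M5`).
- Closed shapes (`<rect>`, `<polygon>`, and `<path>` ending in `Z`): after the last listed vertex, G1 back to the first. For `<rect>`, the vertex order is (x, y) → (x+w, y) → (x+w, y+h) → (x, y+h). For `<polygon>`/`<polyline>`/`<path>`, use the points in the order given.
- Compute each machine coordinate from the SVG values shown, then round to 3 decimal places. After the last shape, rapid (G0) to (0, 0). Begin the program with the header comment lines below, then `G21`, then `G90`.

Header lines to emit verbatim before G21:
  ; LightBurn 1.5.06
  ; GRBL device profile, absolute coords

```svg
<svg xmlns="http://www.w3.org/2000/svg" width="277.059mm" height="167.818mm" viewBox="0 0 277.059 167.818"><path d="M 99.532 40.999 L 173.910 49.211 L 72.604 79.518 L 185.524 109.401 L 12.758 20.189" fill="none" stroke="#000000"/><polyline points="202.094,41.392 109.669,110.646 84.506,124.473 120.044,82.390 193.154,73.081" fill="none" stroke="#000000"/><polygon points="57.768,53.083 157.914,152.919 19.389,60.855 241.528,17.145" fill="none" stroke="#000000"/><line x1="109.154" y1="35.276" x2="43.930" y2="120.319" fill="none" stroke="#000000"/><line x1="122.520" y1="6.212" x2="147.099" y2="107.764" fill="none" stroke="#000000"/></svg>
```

; LightBurn 1.5.06
; GRBL device profile, absolute coords
G21
G90
G0 X99.532 Y126.819
M4 S165
G1 X173.910 Y118.607 F3310
G1 X72.604 Y88.300 F3310
G1 X185.524 Y58.417 F3310
G1 X12.758 Y147.629 F3310
M5
G0 X202.094 Y126.426
M4 S165
G1 X109.669 Y57.172 F3310
G1 X84.506 Y43.345 F3310
G1 X120.044 Y85.428 F3310
G1 X193.154 Y94.737 F3310
M5
G0 X57.768 Y114.735
M4 S165
G1 X157.914 Y14.899 F3310
G1 X19.389 Y106.963 F3310
G1 X241.528 Y150.673 F3310
G1 X57.768 Y114.735 F3310
M5
G0 X109.154 Y132.542
M4 S165
G1 X43.930 Y47.499 F3310
M5
G0 X122.520 Y161.606
M4 S165
G1 X147.099 Y60.054 F3310
M5
G0 X0.000 Y0.000

viewBox `0 0 277.059 167.818` with mm width/height → 1 unit = 1 mm. Flip: y_m = 167.818 − y_svg.

**Shape 1** — `<path>` open polyline, stroke `#000000` → engrave (S165, F3310). Machine vertices: (99.532,126.819) → (173.910,118.607) → (72.604,88.300) → (185.524,58.417) → (12.758,147.629). Open path.

**Shape 2** — `<polyline>` open polyline, stroke `#000000` → engrave (S165, F3310). Machine vertices: (202.094,126.426) → (109.669,57.172) → (84.506,43.345) → (120.044,85.428) → (193.154,94.737). Open path.

**Shape 3** — `<polygon>` closed polygon, stroke `#000000` → engrave (S165, F3310). Machine vertices: (57.768,114.735) → (157.914,14.899) → (19.389,106.963) → (241.528,150.673) → (57.768,114.735). Closed: final G1 returns to the first vertex.

**Shape 4** — `<line>` line segment, stroke `#000000` → engrave (S165, F3310). Machine vertices: (109.154,132.542) → (43.930,47.499). Open path.

**Shape 5** — `<line>` line segment, stroke `#000000` → engrave (S165, F3310). Machine vertices: (122.520,161.606) → (147.099,60.054). Open path.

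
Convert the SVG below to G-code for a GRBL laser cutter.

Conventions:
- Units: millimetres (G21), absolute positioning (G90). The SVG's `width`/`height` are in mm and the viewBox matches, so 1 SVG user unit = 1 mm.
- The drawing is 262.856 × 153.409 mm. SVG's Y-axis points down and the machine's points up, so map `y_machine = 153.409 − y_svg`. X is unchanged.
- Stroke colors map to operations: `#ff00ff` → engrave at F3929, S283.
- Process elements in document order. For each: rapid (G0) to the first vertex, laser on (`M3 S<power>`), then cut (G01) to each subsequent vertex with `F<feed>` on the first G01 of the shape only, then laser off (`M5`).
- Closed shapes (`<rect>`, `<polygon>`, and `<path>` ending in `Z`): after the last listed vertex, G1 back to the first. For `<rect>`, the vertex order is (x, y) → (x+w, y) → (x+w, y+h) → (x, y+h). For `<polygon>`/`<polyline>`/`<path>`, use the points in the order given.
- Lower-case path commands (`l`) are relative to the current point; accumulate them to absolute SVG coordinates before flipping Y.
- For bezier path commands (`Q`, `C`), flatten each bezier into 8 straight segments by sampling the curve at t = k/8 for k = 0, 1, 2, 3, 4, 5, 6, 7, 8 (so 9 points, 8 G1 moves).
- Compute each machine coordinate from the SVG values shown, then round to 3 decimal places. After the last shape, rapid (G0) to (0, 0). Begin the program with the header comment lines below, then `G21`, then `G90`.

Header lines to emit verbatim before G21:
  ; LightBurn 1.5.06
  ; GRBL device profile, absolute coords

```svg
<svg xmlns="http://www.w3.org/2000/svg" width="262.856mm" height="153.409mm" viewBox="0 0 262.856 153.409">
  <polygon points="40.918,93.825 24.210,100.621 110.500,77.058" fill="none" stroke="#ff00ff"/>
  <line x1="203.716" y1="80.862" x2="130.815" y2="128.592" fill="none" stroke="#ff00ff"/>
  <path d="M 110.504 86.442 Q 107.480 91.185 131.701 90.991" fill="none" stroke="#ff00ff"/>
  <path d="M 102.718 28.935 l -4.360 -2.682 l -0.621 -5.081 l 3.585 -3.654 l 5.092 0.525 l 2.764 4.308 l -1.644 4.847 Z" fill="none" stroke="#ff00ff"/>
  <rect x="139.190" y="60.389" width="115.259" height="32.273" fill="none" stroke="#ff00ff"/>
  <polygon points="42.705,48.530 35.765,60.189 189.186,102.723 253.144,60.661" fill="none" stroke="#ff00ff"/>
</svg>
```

; LightBurn 1.5.06
; GRBL device profile, absolute coords
G21
G90
G0 X40.918 Y59.584
M3 S283
G01 X24.210 Y52.788 F3929
G01 X110.500 Y76.351
G01 X40.918 Y59.584
M5
G0 X203.716 Y72.547
M3 S283
G01 X130.815 Y24.817 F3929
M5
G0 X110.504 Y66.967
M3 S283
G01 X110.174 Y65.858 F3929
G01 X110.695 Y64.904
G01 X112.067 Y64.104
G01 X114.291 Y63.458
G01 X117.367 Y62.967
G01 X121.293 Y62.630
G01 X126.071 Y62.447
G01 X131.701 Y62.418
M5
G0 X102.718 Y124.474
M3 S283
G01 X98.358 Y127.156 F3929
G01 X97.737 Y132.237
G01 X101.322 Y135.891
G01 X106.414 Y135.366
G01 X109.178 Y131.058
G01 X107.534 Y126.211
G01 X102.718 Y124.474
M5
G0 X139.190 Y93.020
M3 S283
G01 X254.449 Y93.020 F3929
G01 X254.449 Y60.747
G01 X139.190 Y60.747
G01 X139.190 Y93.020
M5
G0 X42.705 Y104.879
M3 S283
G01 X35.765 Y93.220 F3929
G01 X189.186 Y50.686
G01 X253.144 Y92.748
G01 X42.705 Y104.879
M5
G0 X0.000 Y0.000

viewBox `0 0 262.856 153.409` with mm width/height → 1 unit = 1 mm. Flip: y_m = 153.409 − y_svg.

**Shape 1** — `<polygon>` closed polygon, stroke `#ff00ff` → engrave (S283, F3929). Machine vertices: (40.918,59.584) → (24.210,52.788) → (110.500,76.351) → (40.918,59.584). Closed: final G1 returns to the first vertex.

**Shape 2** — `<line>` line segment, stroke `#ff00ff` → engrave (S283, F3929). Machine vertices: (203.716,72.547) → (130.815,24.817). Open path.

**Shape 3** — `<path>` quadratic bezier, stroke `#ff00ff` → engrave (S283, F3929). Control points (SVG): P0=(110.504,86.442), P1=(107.480,91.185), P2=(131.701,90.991); sampled at t=k/8. Machine vertices: (110.504,66.967) → (110.174,65.858) → (110.695,64.904) → (112.067,64.104) → (114.291,63.458) → (117.367,62.967) → (121.293,62.630) → (126.071,62.447) → (131.701,62.418). Open path.

**Shape 4** — `<path>` regular polygon, stroke `#ff00ff` → engrave (S283, F3929). Machine vertices: (102.718,124.474) → (98.358,127.156) → (97.737,132.237) → (101.322,135.891) → (106.414,135.366) → (109.178,131.058) → (107.534,126.211) → (102.718,124.474). Closed: final G1 returns to the first vertex.

**Shape 5** — `<rect>` rectangle, stroke `#ff00ff` → engrave (S283, F3929). Machine vertices: (139.190,93.020) → (254.449,93.020) → (254.449,60.747) → (139.190,60.747) → (139.190,93.020). Closed: final G1 returns to the first vertex.

**Shape 6** — `<polygon>` closed polygon, stroke `#ff00ff` → engrave (S283, F3929). Machine vertices: (42.705,104.879) → (35.765,93.220) → (189.186,50.686) → (253.144,92.748) → (42.705,104.879). Closed: final G1 returns to the first vertex.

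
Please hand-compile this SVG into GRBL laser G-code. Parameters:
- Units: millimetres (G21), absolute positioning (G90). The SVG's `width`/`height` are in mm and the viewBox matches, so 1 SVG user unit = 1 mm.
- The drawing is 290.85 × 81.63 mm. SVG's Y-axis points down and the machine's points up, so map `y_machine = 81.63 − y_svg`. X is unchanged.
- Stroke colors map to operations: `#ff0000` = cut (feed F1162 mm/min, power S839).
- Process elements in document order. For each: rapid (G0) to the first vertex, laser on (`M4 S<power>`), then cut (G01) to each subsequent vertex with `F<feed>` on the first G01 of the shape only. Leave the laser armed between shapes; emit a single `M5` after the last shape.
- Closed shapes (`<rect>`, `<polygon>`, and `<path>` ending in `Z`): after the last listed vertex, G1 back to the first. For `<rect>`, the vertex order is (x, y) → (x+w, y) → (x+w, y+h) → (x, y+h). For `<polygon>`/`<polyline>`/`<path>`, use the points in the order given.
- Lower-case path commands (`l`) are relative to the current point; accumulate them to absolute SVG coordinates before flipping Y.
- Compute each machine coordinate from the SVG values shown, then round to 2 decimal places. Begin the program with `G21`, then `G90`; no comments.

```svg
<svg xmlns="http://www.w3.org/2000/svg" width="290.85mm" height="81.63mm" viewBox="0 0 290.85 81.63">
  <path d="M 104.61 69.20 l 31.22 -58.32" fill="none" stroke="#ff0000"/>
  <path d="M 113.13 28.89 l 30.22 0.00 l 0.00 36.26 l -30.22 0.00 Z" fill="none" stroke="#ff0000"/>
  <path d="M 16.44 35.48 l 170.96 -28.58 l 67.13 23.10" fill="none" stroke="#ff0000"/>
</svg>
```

G21
G90
G0 X104.61 Y12.43
M4 S839
G01 X135.83 Y70.75 F1162
G0 X113.13 Y52.74
M4 S839
G01 X143.35 Y52.74 F1162
G01 X143.35 Y16.48
G01 X113.13 Y16.48
G01 X113.13 Y52.74
G0 X16.44 Y46.15
M4 S839
G01 X187.40 Y74.73 F1162
G01 X254.53 Y51.63
M5

viewBox `0 0 290.85 81.63` with mm width/height → 1 unit = 1 mm. Flip: y_m = 81.63 − y_svg.

**Shape 1** — `<path>` line segment, stroke `#ff0000` → cut (S839, F1162). Machine vertices: (104.61,12.43) → (135.83,70.75). Open path.

**Shape 2** — `<path>` rectangle, stroke `#ff0000` → cut (S839, F1162). Machine vertices: (113.13,52.74) → (143.35,52.74) → (143.35,16.48) → (113.13,16.48) → (113.13,52.74). Closed: final G1 returns to the first vertex.

**Shape 3** — `<path>` open polyline, stroke `#ff0000` → cut (S839, F1162). Machine vertices: (16.44,46.15) → (187.40,74.73) → (254.53,51.63). Open path.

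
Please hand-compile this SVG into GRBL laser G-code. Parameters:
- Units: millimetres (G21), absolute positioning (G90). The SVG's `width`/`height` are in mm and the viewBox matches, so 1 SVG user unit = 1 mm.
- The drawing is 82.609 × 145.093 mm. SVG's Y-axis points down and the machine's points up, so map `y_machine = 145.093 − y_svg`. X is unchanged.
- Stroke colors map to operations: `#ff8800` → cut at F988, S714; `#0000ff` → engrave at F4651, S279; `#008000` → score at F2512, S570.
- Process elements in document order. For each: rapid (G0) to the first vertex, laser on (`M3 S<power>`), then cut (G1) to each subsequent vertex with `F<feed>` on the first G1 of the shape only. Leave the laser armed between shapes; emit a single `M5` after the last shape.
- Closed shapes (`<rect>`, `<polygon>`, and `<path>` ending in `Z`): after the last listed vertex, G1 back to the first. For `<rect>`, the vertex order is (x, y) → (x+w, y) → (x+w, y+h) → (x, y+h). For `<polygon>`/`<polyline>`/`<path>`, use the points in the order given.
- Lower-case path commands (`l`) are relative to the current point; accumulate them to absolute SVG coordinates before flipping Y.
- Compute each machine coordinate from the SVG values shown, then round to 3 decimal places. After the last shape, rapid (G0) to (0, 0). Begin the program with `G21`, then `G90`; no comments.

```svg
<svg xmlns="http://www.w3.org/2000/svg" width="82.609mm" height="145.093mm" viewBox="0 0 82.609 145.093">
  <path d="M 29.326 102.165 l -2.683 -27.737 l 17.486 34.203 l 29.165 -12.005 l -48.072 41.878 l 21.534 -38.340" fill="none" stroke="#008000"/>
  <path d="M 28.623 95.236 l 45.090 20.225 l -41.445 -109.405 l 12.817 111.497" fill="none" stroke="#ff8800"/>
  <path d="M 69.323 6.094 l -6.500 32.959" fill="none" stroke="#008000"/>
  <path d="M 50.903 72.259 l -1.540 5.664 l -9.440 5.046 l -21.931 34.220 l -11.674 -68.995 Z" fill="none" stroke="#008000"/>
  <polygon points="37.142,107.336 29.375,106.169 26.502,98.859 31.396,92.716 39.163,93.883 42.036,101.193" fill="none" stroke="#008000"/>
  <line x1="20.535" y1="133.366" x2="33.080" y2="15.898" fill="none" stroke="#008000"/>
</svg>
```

Since the viewBox matches the mm dimensions, user units are millimetres directly. The only transform is the Y-flip y_m = 145.093 − y_svg.

Shape 1 is a open polyline drawn with `<path>`. Its stroke #008000 means score at S570, F2512. After flipping Y the toolpath is (29.326,42.928) → (26.643,70.665) → (44.129,36.462) → (73.294,48.467) → (25.222,6.589) → (46.756,44.929).

Shape 2 is a open polyline drawn with `<path>`. Its stroke #ff8800 means cut at S714, F988. After flipping Y the toolpath is (28.623,49.857) → (73.713,29.632) → (32.268,139.037) → (45.085,27.540).

Shape 3 is a line segment drawn with `<path>`. Its stroke #008000 means score at S570, F2512. After flipping Y the toolpath is (69.323,138.999) → (62.823,106.040).

Shape 4 is a closed polygon drawn with `<path>`. Its stroke #008000 means score at S570, F2512. After flipping Y the toolpath is (50.903,72.834) → (49.363,67.170) → (39.923,62.124) → (17.992,27.904) → (6.318,96.899) → (50.903,72.834), returning to the start.

Shape 5 is a regular polygon drawn with `<polygon>`. Its stroke #008000 means score at S570, F2512. After flipping Y the toolpath is (37.142,37.757) → (29.375,38.924) → (26.502,46.234) → (31.396,52.377) → (39.163,51.210) → (42.036,43.900) → (37.142,37.757), returning to the start.

Shape 6 is a line segment drawn with `<line>`. Its stroke #008000 means score at S570, F2512. After flipping Y the toolpath is (20.535,11.727) → (33.080,129.195).

G21
G90
G0 X29.326 Y42.928
M3 S570
G1 X26.643 Y70.665 F2512
G1 X44.129 Y36.462
G1 X73.294 Y48.467
G1 X25.222 Y6.589
G1 X46.756 Y44.929
G0 X28.623 Y49.857
M3 S714
G1 X73.713 Y29.632 F988
G1 X32.268 Y139.037
G1 X45.085 Y27.540
G0 X69.323 Y138.999
M3 S570
G1 X62.823 Y106.040 F2512
G0 X50.903 Y72.834
M3 S570
G1 X49.363 Y67.170 F2512
G1 X39.923 Y62.124
G1 X17.992 Y27.904
G1 X6.318 Y96.899
G1 X50.903 Y72.834
G0 X37.142 Y37.757
M3 S570
G1 X29.375 Y38.924 F2512
G1 X26.502 Y46.234
G1 X31.396 Y52.377
G1 X39.163 Y51.210
G1 X42.036 Y43.900
G1 X37.142 Y37.757
G0 X20.535 Y11.727
M3 S570
G1 X33.080 Y129.195 F2512
M5
G0 X0.000 Y0.000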